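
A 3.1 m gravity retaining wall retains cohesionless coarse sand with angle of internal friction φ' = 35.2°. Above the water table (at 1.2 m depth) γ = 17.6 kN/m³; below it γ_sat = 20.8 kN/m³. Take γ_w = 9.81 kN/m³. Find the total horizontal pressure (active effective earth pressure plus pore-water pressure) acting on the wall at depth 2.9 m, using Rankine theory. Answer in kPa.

27.4 kPa

K_a = (1 − sin φ)/(1 + sin φ) = 0.2687.
γ' = 20.8 − 9.81 = 10.99 kN/m³.
Effective vertical stress at 2.9 m: σ'_v = 17.6×1.2 + 10.99×1.70 = 39.80 kPa.
σ'_h = K_a σ'_v = 0.2687 × 39.80 = 10.69 kPa; u = γ_w × 1.70 = 16.68 kPa.
Total σ_h = 10.69 + 16.68 = 27.37 kPa.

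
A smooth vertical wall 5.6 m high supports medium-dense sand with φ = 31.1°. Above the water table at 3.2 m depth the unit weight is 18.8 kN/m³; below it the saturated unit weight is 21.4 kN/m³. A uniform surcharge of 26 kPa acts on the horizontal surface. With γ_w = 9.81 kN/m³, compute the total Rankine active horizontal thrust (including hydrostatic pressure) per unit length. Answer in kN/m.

162 kN/m

K_a = tan²(45° − φ/2) = 0.3188.
γ' = 21.4 − 9.81 = 11.59 kN/m³. h₂ = H − d_w = 2.4 m.
σ'_h: at surface K_a·q = 8.289; at WT K_a(q+γd_w) = 27.47; at base K_a(q+γd_w+γ'h₂) = 36.34 kPa.
P₁ = ½(8.289+27.47)×3.2 = 57.21; P₂ = ½(27.47+36.34)×2.4 = 76.56; P_w = ½γ_w h₂² = 28.25.
Total = 57.21+76.56+28.25 = 162.0 kN/m.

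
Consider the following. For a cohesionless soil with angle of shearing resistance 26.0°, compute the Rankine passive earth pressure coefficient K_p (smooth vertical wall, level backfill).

2.56

K_p = (1 + sin φ)/(1 − sin φ) = tan²(45° + 26.0°/2) = 2.561.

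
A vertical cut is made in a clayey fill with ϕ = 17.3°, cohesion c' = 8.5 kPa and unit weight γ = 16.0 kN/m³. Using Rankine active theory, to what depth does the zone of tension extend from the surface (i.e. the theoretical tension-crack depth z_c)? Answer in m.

K_a = tan²(45° − 17.3°/2) = 0.5416; √K_a = 0.7359.
The active pressure is zero where K_a γ z = 2c√K_a, so z_c = 2c/(γ√K_a) = 2×8.5/(16.0×0.7359) = 1.444 m.

1.44 m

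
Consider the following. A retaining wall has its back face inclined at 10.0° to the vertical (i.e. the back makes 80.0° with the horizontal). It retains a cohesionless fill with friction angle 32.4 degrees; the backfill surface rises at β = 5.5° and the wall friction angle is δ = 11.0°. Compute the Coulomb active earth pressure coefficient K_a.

K_a = sin²(α+φ) / [sin²α · sin(α−δ) · (1 + √{sin(φ+δ)sin(φ−β) / (sin(α−δ)sin(α+β))})²].
With α = 80.0°, φ = 32.4°, δ = 11.0°, β = 5.5°: K_a = 0.3792.

0.379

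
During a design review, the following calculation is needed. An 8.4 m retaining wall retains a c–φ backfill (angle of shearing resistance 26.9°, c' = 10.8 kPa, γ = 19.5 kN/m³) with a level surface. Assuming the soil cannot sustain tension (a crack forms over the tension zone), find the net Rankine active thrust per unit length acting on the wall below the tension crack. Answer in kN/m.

160 kN/m

K_a = 0.3770; √K_a = 0.6140.
Tension-crack depth z_c = 2c/(γ√K_a) = 2×10.8/(19.5×0.6140) = 1.804 m.
σ_a at base = K_a γ H − 2c√K_a = 0.3770×19.5×8.4 − 2×10.8×0.6140 = 48.49 kPa.
P_a = ½ × 48.49 × (H − z_c) = 0.5×48.49×6.596 = 159.9 kN/m.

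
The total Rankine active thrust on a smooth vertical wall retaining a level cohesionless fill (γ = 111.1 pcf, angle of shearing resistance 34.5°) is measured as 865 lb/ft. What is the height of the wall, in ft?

7.50 ft

K_a = 0.2768. P_a = ½ K_a γ H² ⇒ H = √(2P_a/(K_a γ)).
H = √(2×865/(0.2768×111.1)) = 7.500 ft.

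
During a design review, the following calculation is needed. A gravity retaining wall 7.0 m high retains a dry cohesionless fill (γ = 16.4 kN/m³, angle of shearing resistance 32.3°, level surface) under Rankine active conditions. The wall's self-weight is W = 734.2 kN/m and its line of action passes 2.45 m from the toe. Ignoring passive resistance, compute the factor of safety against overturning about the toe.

K_a = tan²(45° − 32.3°/2) = 0.3035.
P_a = ½K_aγH² = 0.5×0.3035×16.4×7.0² = 121.9 kN/m, acting at H/3 = 2.333 m above the base.
Overturning moment M_o = P_a × H/3 = 121.9 × 2.333 = 284.5.
Resisting moment M_r = W × 2.45 = 734.2 × 2.45 = 1799.
FS_overturning = M_r/M_o = 1799/284.5 = 6.322.

6.32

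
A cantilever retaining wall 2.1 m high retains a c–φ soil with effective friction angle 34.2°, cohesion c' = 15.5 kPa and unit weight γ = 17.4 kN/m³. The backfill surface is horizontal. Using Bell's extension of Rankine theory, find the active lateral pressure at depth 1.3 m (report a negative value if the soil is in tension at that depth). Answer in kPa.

-10.1 kPa

K_a = (1 − sin φ)/(1 + sin φ) = 0.2803.
σ_a = K_a γ z − 2c√K_a = 0.2803×17.4×1.3 − 2×15.5×0.5295 = -10.07 kPa.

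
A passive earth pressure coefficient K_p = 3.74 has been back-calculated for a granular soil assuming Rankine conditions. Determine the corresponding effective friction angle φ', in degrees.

K_p = (1+sin φ)/(1−sin φ) ⇒ sin φ = (K_p − 1)/(K_p + 1) = 0.5781.
φ = arcsin(0.5781) = 35.31°.

35.3°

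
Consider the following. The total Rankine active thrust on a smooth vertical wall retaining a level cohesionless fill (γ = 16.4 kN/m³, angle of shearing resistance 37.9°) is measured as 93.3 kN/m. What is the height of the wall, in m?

6.90 m

K_a = 0.2389. P_a = ½ K_a γ H² ⇒ H = √(2P_a/(K_a γ)).
H = √(2×93.3/(0.2389×16.4)) = 6.901 m.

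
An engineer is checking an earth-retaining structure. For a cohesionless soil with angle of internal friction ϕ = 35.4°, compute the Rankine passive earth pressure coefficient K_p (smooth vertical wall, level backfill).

K_p = (1 + sin φ)/(1 − sin φ) = tan²(45° + 35.4°/2) = 3.754.

3.75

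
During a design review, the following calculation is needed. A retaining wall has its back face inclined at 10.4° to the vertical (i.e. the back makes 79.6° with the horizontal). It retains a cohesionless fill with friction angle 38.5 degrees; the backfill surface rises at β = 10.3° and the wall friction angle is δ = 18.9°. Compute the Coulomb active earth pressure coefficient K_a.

K_a = sin²(α+φ) / [sin²α · sin(α−δ) · (1 + √{sin(φ+δ)sin(φ−β) / (sin(α−δ)sin(α+β))})²].
With α = 79.6°, φ = 38.5°, δ = 18.9°, β = 10.3°: K_a = 0.3285.

0.328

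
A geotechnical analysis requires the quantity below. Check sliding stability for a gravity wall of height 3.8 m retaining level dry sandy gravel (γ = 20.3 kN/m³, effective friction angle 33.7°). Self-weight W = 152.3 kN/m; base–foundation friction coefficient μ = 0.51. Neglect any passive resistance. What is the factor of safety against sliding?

1.85

K_a = tan²(45° − 33.7°/2) = 0.2863.
P_a = ½K_aγH² = 0.5×0.2863×20.3×3.8² = 41.96 kN/m, acting at H/3 = 1.267 m above the base.
FS_sliding = μW / P_a = 0.51×152.3 / 41.96 = 1.851.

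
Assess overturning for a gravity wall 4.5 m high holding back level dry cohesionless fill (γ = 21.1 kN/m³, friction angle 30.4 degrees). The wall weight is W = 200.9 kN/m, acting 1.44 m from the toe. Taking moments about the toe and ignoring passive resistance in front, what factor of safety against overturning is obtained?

2.75

K_a = tan²(45° − 30.4°/2) = 0.3280.
P_a = ½K_aγH² = 0.5×0.3280×21.1×4.5² = 70.07 kN/m, acting at H/3 = 1.500 m above the base.
Overturning moment M_o = P_a × H/3 = 70.07 × 1.500 = 105.1.
Resisting moment M_r = W × 1.44 = 200.9 × 1.44 = 289.3.
FS_overturning = M_r/M_o = 289.3/105.1 = 2.752.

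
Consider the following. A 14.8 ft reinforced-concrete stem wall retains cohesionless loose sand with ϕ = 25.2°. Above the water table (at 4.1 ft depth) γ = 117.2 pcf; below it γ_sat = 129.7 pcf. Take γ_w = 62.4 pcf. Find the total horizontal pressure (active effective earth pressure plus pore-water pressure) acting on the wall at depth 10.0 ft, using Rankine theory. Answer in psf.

K_a = (1 − sin φ)/(1 + sin φ) = 0.4027.
γ' = 129.7 − 62.4 = 67.30 pcf.
Effective vertical stress at 10.0 ft: σ'_v = 117.2×4.1 + 67.30×5.90 = 877.6 psf.
σ'_h = K_a σ'_v = 0.4027 × 877.6 = 353.4 psf; u = γ_w × 5.90 = 368.2 psf.
Total σ_h = 353.4 + 368.2 = 721.6 psf.

722 psf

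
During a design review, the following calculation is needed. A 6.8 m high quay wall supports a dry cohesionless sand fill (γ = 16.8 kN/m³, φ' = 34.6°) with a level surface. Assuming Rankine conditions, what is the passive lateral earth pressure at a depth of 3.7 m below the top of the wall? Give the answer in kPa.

226 kPa

K_p = (1 + sin φ)/(1 − sin φ) = 3.628.
σ_h = K_p γ z = 3.628 × 16.8 × 3.7 = 225.5 kPa.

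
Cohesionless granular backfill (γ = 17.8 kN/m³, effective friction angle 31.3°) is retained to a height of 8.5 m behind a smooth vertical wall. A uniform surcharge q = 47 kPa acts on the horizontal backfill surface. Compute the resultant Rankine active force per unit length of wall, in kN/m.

K_a = tan²(45° − φ/2) = 0.3162.
Soil triangle: ½ K_a γ H² = 0.5×0.3162×17.8×8.5² = 203.3 kN/m.
Surcharge rectangle: K_a q H = 0.3162×47×8.5 = 126.3 kN/m.
Total = 203.3 + 126.3 = 329.7 kN/m.

330 kN/m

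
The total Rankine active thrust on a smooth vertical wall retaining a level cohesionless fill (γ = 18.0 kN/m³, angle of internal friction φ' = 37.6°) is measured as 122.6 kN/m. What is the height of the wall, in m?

K_a = 0.2421. P_a = ½ K_a γ H² ⇒ H = √(2P_a/(K_a γ)).
H = √(2×122.6/(0.2421×18.0)) = 7.501 m.

7.50 m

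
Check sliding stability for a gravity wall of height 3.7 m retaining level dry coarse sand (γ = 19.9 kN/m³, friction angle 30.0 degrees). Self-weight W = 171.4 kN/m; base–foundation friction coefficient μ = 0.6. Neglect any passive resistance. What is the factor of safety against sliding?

2.26

K_a = tan²(45° − 30.0°/2) = 0.3333.
P_a = ½K_aγH² = 0.5×0.3333×19.9×3.7² = 45.41 kN/m, acting at H/3 = 1.233 m above the base.
FS_sliding = μW / P_a = 0.6×171.4 / 45.41 = 2.265.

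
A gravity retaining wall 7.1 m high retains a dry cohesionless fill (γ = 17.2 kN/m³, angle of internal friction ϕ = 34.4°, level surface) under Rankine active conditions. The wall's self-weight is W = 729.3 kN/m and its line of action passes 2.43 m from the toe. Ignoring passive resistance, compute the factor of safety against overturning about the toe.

K_a = tan²(45° − 34.4°/2) = 0.2780.
P_a = ½K_aγH² = 0.5×0.2780×17.2×7.1² = 120.5 kN/m, acting at H/3 = 2.367 m above the base.
Overturning moment M_o = P_a × H/3 = 120.5 × 2.367 = 285.2.
Resisting moment M_r = W × 2.43 = 729.3 × 2.43 = 1772.
FS_overturning = M_r/M_o = 1772/285.2 = 6.214.

6.21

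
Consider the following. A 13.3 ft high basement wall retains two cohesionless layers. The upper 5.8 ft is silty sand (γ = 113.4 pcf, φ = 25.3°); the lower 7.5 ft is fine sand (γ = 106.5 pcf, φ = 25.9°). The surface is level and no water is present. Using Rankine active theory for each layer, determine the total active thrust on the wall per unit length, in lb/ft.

3870 lb/ft

K_a1 = tan²(45°−25.3°/2) = 0.4012; K_a2 = tan²(45°−25.9°/2) = 0.3920.
Layer 1: σ at base = K_a1 γ₁ h₁ = 263.9 psf; P₁ = ½×263.9×5.8 = 765.2.
Layer 2: σ_v at top = γ₁h₁ = 657.7; σ_h top = K_a2×657.7 = 257.8; σ_h base = K_a2×(657.7+106.5×7.5) = 570.9.
P₂ = ½(257.8+570.9)×7.5 = 3108. Total P_a = 765.2+3108 = 3873 lb/ft.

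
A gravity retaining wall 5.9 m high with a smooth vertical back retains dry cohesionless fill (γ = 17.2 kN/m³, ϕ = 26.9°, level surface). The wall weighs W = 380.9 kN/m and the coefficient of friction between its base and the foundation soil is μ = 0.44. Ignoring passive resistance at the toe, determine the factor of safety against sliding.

K_a = tan²(45° − 26.9°/2) = 0.3770.
P_a = ½K_aγH² = 0.5×0.3770×17.2×5.9² = 112.9 kN/m, acting at H/3 = 1.967 m above the base.
FS_sliding = μW / P_a = 0.44×380.9 / 112.9 = 1.485.

1.48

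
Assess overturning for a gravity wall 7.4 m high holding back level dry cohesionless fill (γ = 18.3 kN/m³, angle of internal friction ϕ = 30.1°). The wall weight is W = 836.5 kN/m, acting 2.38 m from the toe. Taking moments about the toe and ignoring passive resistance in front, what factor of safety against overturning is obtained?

K_a = tan²(45° − 30.1°/2) = 0.3320.
P_a = ½K_aγH² = 0.5×0.3320×18.3×7.4² = 166.3 kN/m, acting at H/3 = 2.467 m above the base.
Overturning moment M_o = P_a × H/3 = 166.3 × 2.467 = 410.3.
Resisting moment M_r = W × 2.38 = 836.5 × 2.38 = 1991.
FS_overturning = M_r/M_o = 1991/410.3 = 4.852.

4.85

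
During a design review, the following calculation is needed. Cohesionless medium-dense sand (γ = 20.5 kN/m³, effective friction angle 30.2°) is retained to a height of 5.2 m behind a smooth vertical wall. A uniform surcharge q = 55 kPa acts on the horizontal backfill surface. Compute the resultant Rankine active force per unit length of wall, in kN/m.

K_a = tan²(45° − φ/2) = 0.3307.
Soil triangle: ½ K_a γ H² = 0.5×0.3307×20.5×5.2² = 91.64 kN/m.
Surcharge rectangle: K_a q H = 0.3307×55×5.2 = 94.57 kN/m.
Total = 91.64 + 94.57 = 186.2 kN/m.

186 kN/m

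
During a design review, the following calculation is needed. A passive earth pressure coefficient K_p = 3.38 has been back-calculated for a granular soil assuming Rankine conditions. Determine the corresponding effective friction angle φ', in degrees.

K_p = (1+sin φ)/(1−sin φ) ⇒ sin φ = (K_p − 1)/(K_p + 1) = 0.5434.
φ = arcsin(0.5434) = 32.91°.

32.9°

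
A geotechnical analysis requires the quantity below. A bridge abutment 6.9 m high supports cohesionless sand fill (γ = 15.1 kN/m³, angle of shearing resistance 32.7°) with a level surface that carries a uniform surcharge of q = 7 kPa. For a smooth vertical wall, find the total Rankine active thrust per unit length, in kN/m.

122 kN/m

K_a = tan²(45° − φ/2) = 0.2985.
Soil triangle: ½ K_a γ H² = 0.5×0.2985×15.1×6.9² = 107.3 kN/m.
Surcharge rectangle: K_a q H = 0.2985×7×6.9 = 14.42 kN/m.
Total = 107.3 + 14.42 = 121.7 kN/m.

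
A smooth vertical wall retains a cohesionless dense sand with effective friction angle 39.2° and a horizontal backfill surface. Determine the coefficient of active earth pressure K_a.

K_a = tan²(45° − φ/2) = tan²(25.40°) = 0.2255.

0.225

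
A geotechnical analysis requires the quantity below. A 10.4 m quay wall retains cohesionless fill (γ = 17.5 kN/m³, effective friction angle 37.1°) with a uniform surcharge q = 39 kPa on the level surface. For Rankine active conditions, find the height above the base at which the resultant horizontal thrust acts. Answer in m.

K_a = 0.2475.
Triangular part P₁ = ½K_aγH² = 234.2 at H/3 = 3.467 m; rectangular part P₂ = K_a q H = 100.4 at H/2 = 5.200 m.
ȳ = (P₁·3.467 + P₂·5.200)/(P₁+P₂) = 3.987 m.

3.99 m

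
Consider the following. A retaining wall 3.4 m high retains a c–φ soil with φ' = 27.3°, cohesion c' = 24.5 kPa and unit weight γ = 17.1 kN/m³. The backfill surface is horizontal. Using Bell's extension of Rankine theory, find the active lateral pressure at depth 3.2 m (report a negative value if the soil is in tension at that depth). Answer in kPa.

-9.54 kPa

K_a = (1 − sin φ)/(1 + sin φ) = 0.3711.
σ_a = K_a γ z − 2c√K_a = 0.3711×17.1×3.2 − 2×24.5×0.6092 = -9.543 kPa.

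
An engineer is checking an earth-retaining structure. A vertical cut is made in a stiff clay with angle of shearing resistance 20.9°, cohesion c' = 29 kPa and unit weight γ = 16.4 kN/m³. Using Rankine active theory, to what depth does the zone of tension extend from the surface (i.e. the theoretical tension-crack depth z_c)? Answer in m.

5.14 m

K_a = tan²(45° − 20.9°/2) = 0.4741; √K_a = 0.6886.
The active pressure is zero where K_a γ z = 2c√K_a, so z_c = 2c/(γ√K_a) = 2×29/(16.4×0.6886) = 5.136 m.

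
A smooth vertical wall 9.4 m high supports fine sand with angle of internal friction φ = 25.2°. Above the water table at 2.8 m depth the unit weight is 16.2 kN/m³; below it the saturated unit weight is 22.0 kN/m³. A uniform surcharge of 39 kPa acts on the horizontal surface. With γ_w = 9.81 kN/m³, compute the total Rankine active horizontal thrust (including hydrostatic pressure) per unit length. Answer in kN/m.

614 kN/m

K_a = tan²(45° − φ/2) = 0.4027.
γ' = 22.0 − 9.81 = 12.19 kN/m³. h₂ = H − d_w = 6.6 m.
σ'_h: at surface K_a·q = 15.71; at WT K_a(q+γd_w) = 33.98; at base K_a(q+γd_w+γ'h₂) = 66.38 kPa.
P₁ = ½(15.71+33.98)×2.8 = 69.56; P₂ = ½(33.98+66.38)×6.6 = 331.2; P_w = ½γ_w h₂² = 213.7.
Total = 69.56+331.2+213.7 = 614.4 kN/m.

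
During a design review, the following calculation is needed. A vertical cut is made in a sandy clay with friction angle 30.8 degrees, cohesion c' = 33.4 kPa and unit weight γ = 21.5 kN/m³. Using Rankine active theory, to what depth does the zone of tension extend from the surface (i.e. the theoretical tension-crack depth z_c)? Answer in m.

K_a = tan²(45° − 30.8°/2) = 0.3227; √K_a = 0.5681.
The active pressure is zero where K_a γ z = 2c√K_a, so z_c = 2c/(γ√K_a) = 2×33.4/(21.5×0.5681) = 5.469 m.

5.47 m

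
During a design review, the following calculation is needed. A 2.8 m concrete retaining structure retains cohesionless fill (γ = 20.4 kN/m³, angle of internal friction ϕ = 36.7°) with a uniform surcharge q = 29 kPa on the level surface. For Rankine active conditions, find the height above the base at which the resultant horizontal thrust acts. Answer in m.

K_a = 0.2519.
Triangular part P₁ = ½K_aγH² = 20.14 at H/3 = 0.9333 m; rectangular part P₂ = K_a q H = 20.45 at H/2 = 1.400 m.
ȳ = (P₁·0.9333 + P₂·1.400)/(P₁+P₂) = 1.168 m.

1.17 m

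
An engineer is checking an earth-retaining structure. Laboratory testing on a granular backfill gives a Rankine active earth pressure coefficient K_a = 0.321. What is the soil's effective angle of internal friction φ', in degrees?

K_a = tan²(45° − φ/2) ⇒ 45° − φ/2 = arctan(√0.321) = 29.53°.
φ = 2(45° − 29.53°) = 30.93°.

30.9°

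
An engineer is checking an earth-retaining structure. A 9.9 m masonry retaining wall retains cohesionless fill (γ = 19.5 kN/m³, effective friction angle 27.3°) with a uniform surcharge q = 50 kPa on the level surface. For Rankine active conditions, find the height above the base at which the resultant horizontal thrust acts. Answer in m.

K_a = 0.3711.
Triangular part P₁ = ½K_aγH² = 354.7 at H/3 = 3.300 m; rectangular part P₂ = K_a q H = 183.7 at H/2 = 4.950 m.
ȳ = (P₁·3.300 + P₂·4.950)/(P₁+P₂) = 3.863 m.

3.86 m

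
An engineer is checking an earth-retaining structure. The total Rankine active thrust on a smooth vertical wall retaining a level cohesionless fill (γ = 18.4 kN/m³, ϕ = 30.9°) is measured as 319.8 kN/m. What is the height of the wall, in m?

K_a = 0.3214. P_a = ½ K_a γ H² ⇒ H = √(2P_a/(K_a γ)).
H = √(2×319.8/(0.3214×18.4)) = 10.40 m.

10.4 m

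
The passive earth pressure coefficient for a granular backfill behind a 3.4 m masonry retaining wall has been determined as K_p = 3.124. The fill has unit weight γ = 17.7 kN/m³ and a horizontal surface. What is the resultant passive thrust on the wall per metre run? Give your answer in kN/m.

320 kN/m

P = ½ K_p γ H² = 0.5 × 3.124 × 17.7 × 3.4² = 319.6 kN/m.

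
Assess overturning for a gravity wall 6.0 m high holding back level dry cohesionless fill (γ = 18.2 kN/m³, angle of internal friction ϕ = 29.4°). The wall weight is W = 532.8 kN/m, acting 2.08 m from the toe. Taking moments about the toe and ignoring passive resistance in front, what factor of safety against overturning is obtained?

4.95

K_a = tan²(45° − 29.4°/2) = 0.3415.
P_a = ½K_aγH² = 0.5×0.3415×18.2×6.0² = 111.9 kN/m, acting at H/3 = 2.000 m above the base.
Overturning moment M_o = P_a × H/3 = 111.9 × 2.000 = 223.7.
Resisting moment M_r = W × 2.08 = 532.8 × 2.08 = 1108.
FS_overturning = M_r/M_o = 1108/223.7 = 4.953.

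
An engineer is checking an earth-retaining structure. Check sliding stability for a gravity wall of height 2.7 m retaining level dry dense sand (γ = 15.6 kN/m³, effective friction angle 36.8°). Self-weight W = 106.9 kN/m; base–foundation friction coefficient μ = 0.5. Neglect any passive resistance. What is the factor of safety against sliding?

K_a = tan²(45° − 36.8°/2) = 0.2508.
P_a = ½K_aγH² = 0.5×0.2508×15.6×2.7² = 14.26 kN/m, acting at H/3 = 0.9000 m above the base.
FS_sliding = μW / P_a = 0.5×106.9 / 14.26 = 3.749.

3.75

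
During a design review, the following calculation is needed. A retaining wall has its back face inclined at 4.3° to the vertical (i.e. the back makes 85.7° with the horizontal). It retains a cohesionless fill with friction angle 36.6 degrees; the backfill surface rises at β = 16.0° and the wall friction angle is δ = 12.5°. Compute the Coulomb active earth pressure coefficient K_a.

K_a = sin²(α+φ) / [sin²α · sin(α−δ) · (1 + √{sin(φ+δ)sin(φ−β) / (sin(α−δ)sin(α+β))})²].
With α = 85.7°, φ = 36.6°, δ = 12.5°, β = 16.0°: K_a = 0.3195.

0.320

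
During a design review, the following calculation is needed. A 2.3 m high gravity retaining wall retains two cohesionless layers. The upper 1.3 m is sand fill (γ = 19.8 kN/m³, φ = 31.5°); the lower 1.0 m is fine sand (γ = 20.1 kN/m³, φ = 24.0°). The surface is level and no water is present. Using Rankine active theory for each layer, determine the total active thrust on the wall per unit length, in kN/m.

20.3 kN/m

K_a1 = tan²(45°−31.5°/2) = 0.3136; K_a2 = tan²(45°−24.0°/2) = 0.4217.
Layer 1: σ at base = K_a1 γ₁ h₁ = 8.073 kPa; P₁ = ½×8.073×1.3 = 5.247.
Layer 2: σ_v at top = γ₁h₁ = 25.74; σ_h top = K_a2×25.74 = 10.86; σ_h base = K_a2×(25.74+20.1×1.0) = 19.33.
P₂ = ½(10.86+19.33)×1.0 = 15.09. Total P_a = 5.247+15.09 = 20.34 kN/m.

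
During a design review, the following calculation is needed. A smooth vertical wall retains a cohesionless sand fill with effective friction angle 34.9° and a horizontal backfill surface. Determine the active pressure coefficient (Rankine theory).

0.272

K_a = tan²(45° − φ/2) = tan²(27.55°) = 0.2721.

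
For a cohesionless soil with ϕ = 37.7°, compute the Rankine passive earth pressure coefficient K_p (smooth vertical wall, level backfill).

K_p = (1 + sin φ)/(1 − sin φ) = tan²(45° + 37.7°/2) = 4.148.

4.15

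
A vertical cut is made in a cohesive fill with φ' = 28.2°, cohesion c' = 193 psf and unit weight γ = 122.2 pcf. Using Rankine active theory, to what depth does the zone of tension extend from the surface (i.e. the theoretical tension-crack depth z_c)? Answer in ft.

5.28 ft

K_a = tan²(45° − 28.2°/2) = 0.3582; √K_a = 0.5985.
The active pressure is zero where K_a γ z = 2c√K_a, so z_c = 2c/(γ√K_a) = 2×193/(122.2×0.5985) = 5.278 ft.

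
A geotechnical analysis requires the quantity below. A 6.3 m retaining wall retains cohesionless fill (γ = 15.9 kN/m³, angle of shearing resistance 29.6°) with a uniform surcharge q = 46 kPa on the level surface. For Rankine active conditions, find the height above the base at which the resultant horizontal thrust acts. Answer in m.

2.60 m

K_a = 0.3387.
Triangular part P₁ = ½K_aγH² = 106.9 at H/3 = 2.100 m; rectangular part P₂ = K_a q H = 98.17 at H/2 = 3.150 m.
ȳ = (P₁·2.100 + P₂·3.150)/(P₁+P₂) = 2.603 m.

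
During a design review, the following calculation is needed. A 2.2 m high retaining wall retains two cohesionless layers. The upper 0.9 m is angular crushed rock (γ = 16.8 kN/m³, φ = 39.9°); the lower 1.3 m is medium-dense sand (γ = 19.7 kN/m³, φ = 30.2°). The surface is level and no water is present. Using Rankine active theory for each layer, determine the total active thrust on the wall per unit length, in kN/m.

13.5 kN/m

K_a1 = tan²(45°−39.9°/2) = 0.2184; K_a2 = tan²(45°−30.2°/2) = 0.3307.
Layer 1: σ at base = K_a1 γ₁ h₁ = 3.303 kPa; P₁ = ½×3.303×0.9 = 1.486.
Layer 2: σ_v at top = γ₁h₁ = 15.12; σ_h top = K_a2×15.12 = 4.999; σ_h base = K_a2×(15.12+19.7×1.3) = 13.47.
P₂ = ½(4.999+13.47)×1.3 = 12.00. Total P_a = 1.486+12.00 = 13.49 kN/m.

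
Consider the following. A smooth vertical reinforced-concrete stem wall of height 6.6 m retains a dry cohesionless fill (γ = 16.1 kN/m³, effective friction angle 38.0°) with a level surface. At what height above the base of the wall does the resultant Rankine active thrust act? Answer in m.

K_a = 0.2379.
The pressure distribution is triangular, so the resultant acts at H/3 above the base = 6.6/3 = 2.200 m.

2.20 m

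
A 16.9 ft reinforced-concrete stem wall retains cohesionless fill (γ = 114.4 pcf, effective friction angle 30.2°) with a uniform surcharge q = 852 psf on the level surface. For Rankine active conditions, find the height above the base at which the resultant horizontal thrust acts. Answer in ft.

K_a = 0.3307.
Triangular part P₁ = ½K_aγH² = 5402 at H/3 = 5.633 ft; rectangular part P₂ = K_a q H = 4761 at H/2 = 8.450 ft.
ȳ = (P₁·5.633 + P₂·8.450)/(P₁+P₂) = 6.953 ft.

6.95 ft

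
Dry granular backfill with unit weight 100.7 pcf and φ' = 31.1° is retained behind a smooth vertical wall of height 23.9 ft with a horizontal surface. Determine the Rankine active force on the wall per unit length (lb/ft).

9170 lb/ft

K_a = tan²(45° − φ/2) = 0.3188.
P_a = ½ K_a γ H² = 0.5 × 0.3188 × 100.7 × 23.9² = 9169 lb/ft.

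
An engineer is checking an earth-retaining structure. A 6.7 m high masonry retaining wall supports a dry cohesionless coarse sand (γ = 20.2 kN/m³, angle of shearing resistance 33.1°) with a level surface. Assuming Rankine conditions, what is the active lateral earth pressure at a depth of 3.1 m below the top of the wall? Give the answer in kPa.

K_a = (1 − sin φ)/(1 + sin φ) = 0.2936.
σ_h = K_a γ z = 0.2936 × 20.2 × 3.1 = 18.38 kPa.

18.4 kPa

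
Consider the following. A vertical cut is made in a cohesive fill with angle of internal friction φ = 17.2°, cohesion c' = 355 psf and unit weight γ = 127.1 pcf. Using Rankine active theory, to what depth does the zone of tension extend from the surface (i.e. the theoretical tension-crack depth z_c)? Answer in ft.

K_a = tan²(45° − 17.2°/2) = 0.5436; √K_a = 0.7373.
The active pressure is zero where K_a γ z = 2c√K_a, so z_c = 2c/(γ√K_a) = 2×355/(127.1×0.7373) = 7.577 ft.

7.58 ft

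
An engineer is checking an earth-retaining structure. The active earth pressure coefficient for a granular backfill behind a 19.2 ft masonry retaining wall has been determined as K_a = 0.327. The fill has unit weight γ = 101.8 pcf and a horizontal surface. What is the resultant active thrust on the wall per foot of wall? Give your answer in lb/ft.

P = ½ K_a γ H² = 0.5 × 0.327 × 101.8 × 19.2² = 6136 lb/ft.

6140 lb/ft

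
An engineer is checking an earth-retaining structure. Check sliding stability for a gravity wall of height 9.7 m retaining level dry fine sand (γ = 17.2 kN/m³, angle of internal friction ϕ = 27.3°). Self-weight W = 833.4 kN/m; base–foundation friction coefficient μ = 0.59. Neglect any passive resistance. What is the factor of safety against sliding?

K_a = tan²(45° − 27.3°/2) = 0.3711.
P_a = ½K_aγH² = 0.5×0.3711×17.2×9.7² = 300.3 kN/m, acting at H/3 = 3.233 m above the base.
FS_sliding = μW / P_a = 0.59×833.4 / 300.3 = 1.637.

1.64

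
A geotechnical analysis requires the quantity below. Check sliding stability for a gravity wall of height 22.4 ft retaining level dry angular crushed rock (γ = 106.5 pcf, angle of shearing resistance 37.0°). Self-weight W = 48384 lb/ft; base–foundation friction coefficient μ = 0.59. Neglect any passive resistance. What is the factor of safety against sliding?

4.30

K_a = tan²(45° − 37.0°/2) = 0.2486.
P_a = ½K_aγH² = 0.5×0.2486×106.5×22.4² = 6642 lb/ft, acting at H/3 = 7.467 ft above the base.
FS_sliding = μW / P_a = 0.59×48384 / 6642 = 4.298.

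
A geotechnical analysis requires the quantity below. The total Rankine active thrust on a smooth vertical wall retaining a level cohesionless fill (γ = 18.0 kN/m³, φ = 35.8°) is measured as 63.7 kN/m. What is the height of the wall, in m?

K_a = 0.2619. P_a = ½ K_a γ H² ⇒ H = √(2P_a/(K_a γ)).
H = √(2×63.7/(0.2619×18.0)) = 5.199 m.

5.20 m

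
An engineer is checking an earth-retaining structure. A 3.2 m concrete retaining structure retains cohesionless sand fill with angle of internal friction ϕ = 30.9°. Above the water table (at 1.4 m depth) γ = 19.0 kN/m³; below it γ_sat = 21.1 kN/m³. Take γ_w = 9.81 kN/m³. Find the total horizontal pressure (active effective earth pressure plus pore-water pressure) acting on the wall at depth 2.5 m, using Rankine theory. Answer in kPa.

K_a = (1 − sin φ)/(1 + sin φ) = 0.3214.
γ' = 21.1 − 9.81 = 11.29 kN/m³.
Effective vertical stress at 2.5 m: σ'_v = 19.0×1.4 + 11.29×1.10 = 39.02 kPa.
σ'_h = K_a σ'_v = 0.3214 × 39.02 = 12.54 kPa; u = γ_w × 1.10 = 10.79 kPa.
Total σ_h = 12.54 + 10.79 = 23.33 kPa.

23.3 kPa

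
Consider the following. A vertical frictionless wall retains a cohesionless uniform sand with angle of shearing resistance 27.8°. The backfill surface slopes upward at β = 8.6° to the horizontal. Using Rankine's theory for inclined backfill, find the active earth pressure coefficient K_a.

0.378

K_a = cos β · (cos β − √(cos²β − cos²φ)) / (cos β + √(cos²β − cos²φ)).
cos β = 0.9888, cos φ = 0.8846, √(cos²β − cos²φ) = 0.4418.
K_a = 0.9888 × (0.9888 − 0.4418)/(0.9888 + 0.4418) = 0.3781.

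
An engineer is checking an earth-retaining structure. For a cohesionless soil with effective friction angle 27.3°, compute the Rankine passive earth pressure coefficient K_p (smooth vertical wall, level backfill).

K_p = (1 + sin φ)/(1 − sin φ) = tan²(45° + 27.3°/2) = 2.694.

2.69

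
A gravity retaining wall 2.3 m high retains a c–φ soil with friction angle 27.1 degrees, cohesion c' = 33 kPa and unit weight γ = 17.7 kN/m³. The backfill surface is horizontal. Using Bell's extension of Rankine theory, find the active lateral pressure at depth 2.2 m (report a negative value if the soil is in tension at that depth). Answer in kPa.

K_a = (1 − sin φ)/(1 + sin φ) = 0.3741.
σ_a = K_a γ z − 2c√K_a = 0.3741×17.7×2.2 − 2×33×0.6116 = -25.80 kPa.

-25.8 kPa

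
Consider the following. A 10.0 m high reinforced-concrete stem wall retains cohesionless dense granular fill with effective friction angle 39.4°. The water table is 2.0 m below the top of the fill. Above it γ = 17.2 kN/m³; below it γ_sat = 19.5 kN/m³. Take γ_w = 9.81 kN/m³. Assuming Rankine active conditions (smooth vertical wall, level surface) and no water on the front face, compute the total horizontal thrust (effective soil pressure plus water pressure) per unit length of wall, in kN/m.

K_a = tan²(45° − φ/2) = 0.2234.
γ' = 19.5 − 9.81 = 9.690 kN/m³. Depth below WT = 8.0 m.
σ'_h at WT = K_a γ d_w = 7.686 kPa; at base = 7.686 + K_a γ' × 8.0 = 25.01 kPa.
P₁ (0–2.0 m) = ½×7.686×2.0 = 7.686. P₂ (2.0–10.0 m) = ½(7.686+25.01)×8.0 = 130.8.
P_w = ½ γ_w h₂² = 0.5×9.81×8.0² = 313.9. Total = 7.686+130.8+313.9 = 452.4 kN/m.

452 kN/m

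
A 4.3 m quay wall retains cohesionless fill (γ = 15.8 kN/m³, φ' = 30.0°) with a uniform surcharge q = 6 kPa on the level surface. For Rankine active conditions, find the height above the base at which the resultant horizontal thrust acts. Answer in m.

K_a = 0.3333.
Triangular part P₁ = ½K_aγH² = 48.69 at H/3 = 1.433 m; rectangular part P₂ = K_a q H = 8.600 at H/2 = 2.150 m.
ȳ = (P₁·1.433 + P₂·2.150)/(P₁+P₂) = 1.541 m.

1.54 m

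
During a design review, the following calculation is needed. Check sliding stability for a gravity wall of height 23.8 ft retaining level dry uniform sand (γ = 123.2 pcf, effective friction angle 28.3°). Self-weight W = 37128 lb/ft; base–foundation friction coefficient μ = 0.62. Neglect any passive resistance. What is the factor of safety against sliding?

1.85

K_a = tan²(45° − 28.3°/2) = 0.3568.
P_a = ½K_aγH² = 0.5×0.3568×123.2×23.8² = 12450 lb/ft, acting at H/3 = 7.933 ft above the base.
FS_sliding = μW / P_a = 0.62×37128 / 12450 = 1.849.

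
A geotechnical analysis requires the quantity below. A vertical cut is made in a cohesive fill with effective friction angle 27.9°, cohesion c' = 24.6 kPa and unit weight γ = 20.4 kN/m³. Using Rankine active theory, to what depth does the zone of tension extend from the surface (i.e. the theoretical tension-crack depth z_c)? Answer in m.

K_a = tan²(45° − 27.9°/2) = 0.3625; √K_a = 0.6020.
The active pressure is zero where K_a γ z = 2c√K_a, so z_c = 2c/(γ√K_a) = 2×24.6/(20.4×0.6020) = 4.006 m.

4.01 m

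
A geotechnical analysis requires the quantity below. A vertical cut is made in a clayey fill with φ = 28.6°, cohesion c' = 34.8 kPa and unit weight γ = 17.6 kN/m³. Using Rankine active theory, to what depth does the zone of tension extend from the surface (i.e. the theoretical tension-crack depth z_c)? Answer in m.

6.66 m

K_a = tan²(45° − 28.6°/2) = 0.3525; √K_a = 0.5938.
The active pressure is zero where K_a γ z = 2c√K_a, so z_c = 2c/(γ√K_a) = 2×34.8/(17.6×0.5938) = 6.660 m.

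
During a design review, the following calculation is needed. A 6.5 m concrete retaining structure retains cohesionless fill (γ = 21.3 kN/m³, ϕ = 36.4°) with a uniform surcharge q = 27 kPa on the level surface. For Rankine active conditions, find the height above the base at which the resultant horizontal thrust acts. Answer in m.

K_a = 0.2552.
Triangular part P₁ = ½K_aγH² = 114.8 at H/3 = 2.167 m; rectangular part P₂ = K_a q H = 44.78 at H/2 = 3.250 m.
ȳ = (P₁·2.167 + P₂·3.250)/(P₁+P₂) = 2.471 m.

2.47 m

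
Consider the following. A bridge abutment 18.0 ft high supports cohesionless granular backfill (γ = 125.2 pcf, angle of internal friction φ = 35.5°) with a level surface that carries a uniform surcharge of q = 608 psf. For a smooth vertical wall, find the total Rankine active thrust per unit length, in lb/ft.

8280 lb/ft

K_a = tan²(45° − φ/2) = 0.2653.
Soil triangle: ½ K_a γ H² = 0.5×0.2653×125.2×18.0² = 5380 lb/ft.
Surcharge rectangle: K_a q H = 0.2653×608×18.0 = 2903 lb/ft.
Total = 5380 + 2903 = 8283 lb/ft.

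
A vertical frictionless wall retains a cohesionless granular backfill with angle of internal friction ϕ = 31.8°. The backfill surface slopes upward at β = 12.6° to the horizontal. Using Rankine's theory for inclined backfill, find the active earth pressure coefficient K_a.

0.333

K_a = cos β · (cos β − √(cos²β − cos²φ)) / (cos β + √(cos²β − cos²φ)).
cos β = 0.9759, cos φ = 0.8499, √(cos²β − cos²φ) = 0.4797.
K_a = 0.9759 × (0.9759 − 0.4797)/(0.9759 + 0.4797) = 0.3327.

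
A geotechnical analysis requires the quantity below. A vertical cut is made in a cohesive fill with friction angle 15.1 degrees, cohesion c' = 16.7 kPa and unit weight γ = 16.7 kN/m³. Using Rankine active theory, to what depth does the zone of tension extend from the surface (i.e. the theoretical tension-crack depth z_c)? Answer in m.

2.61 m

K_a = tan²(45° − 15.1°/2) = 0.5867; √K_a = 0.7659.
The active pressure is zero where K_a γ z = 2c√K_a, so z_c = 2c/(γ√K_a) = 2×16.7/(16.7×0.7659) = 2.611 m.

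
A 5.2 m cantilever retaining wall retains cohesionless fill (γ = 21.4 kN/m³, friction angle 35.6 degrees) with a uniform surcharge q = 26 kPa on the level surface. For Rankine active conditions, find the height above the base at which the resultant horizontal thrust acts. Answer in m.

K_a = 0.2641.
Triangular part P₁ = ½K_aγH² = 76.42 at H/3 = 1.733 m; rectangular part P₂ = K_a q H = 35.71 at H/2 = 2.600 m.
ȳ = (P₁·1.733 + P₂·2.600)/(P₁+P₂) = 2.009 m.

2.01 m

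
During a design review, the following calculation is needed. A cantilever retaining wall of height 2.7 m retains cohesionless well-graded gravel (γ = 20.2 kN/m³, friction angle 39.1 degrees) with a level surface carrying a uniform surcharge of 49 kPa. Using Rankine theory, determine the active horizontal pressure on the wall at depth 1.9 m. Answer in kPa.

19.8 kPa

K_a = (1 − sin φ)/(1 + sin φ) = 0.2265.
σ_v = γz + q = 20.2 × 1.9 + 49 = 87.38 kPa.
σ_h = K_a σ_v = 0.2265 × 87.38 = 19.79 kPa.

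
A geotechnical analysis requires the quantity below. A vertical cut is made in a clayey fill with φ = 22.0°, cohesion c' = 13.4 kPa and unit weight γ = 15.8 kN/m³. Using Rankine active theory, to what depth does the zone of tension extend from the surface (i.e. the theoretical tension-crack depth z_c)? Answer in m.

2.51 m

K_a = tan²(45° − 22.0°/2) = 0.4550; √K_a = 0.6745.
The active pressure is zero where K_a γ z = 2c√K_a, so z_c = 2c/(γ√K_a) = 2×13.4/(15.8×0.6745) = 2.515 m.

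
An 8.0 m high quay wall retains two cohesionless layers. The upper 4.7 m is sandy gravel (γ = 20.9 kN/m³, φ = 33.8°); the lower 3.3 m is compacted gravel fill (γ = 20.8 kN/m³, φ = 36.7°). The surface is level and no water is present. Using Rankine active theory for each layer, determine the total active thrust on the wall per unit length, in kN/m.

K_a1 = tan²(45°−33.8°/2) = 0.2851; K_a2 = tan²(45°−36.7°/2) = 0.2519.
Layer 1: σ at base = K_a1 γ₁ h₁ = 28.01 kPa; P₁ = ½×28.01×4.7 = 65.81.
Layer 2: σ_v at top = γ₁h₁ = 98.23; σ_h top = K_a2×98.23 = 24.74; σ_h base = K_a2×(98.23+20.8×3.3) = 42.03.
P₂ = ½(24.74+42.03)×3.3 = 110.2. Total P_a = 65.81+110.2 = 176.0 kN/m.

176 kN/m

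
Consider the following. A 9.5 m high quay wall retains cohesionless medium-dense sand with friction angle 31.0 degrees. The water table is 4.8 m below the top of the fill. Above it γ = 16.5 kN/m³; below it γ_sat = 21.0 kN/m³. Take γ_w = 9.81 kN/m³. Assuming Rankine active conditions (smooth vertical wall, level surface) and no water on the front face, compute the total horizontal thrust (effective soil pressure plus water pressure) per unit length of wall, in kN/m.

K_a = tan²(45° − φ/2) = 0.3201.
γ' = 21.0 − 9.81 = 11.19 kN/m³. Depth below WT = 4.7 m.
σ'_h at WT = K_a γ d_w = 25.35 kPa; at base = 25.35 + K_a γ' × 4.7 = 42.19 kPa.
P₁ (0–4.8 m) = ½×25.35×4.8 = 60.84. P₂ (4.8–9.5 m) = ½(25.35+42.19)×4.7 = 158.7.
P_w = ½ γ_w h₂² = 0.5×9.81×4.7² = 108.4. Total = 60.84+158.7+108.4 = 327.9 kN/m.

328 kN/m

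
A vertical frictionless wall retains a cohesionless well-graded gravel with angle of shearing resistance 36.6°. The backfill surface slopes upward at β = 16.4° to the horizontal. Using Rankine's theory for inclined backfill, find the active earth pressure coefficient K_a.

0.281

K_a = cos β · (cos β − √(cos²β − cos²φ)) / (cos β + √(cos²β − cos²φ)).
cos β = 0.9593, cos φ = 0.8028, √(cos²β − cos²φ) = 0.5251.
K_a = 0.9593 × (0.9593 − 0.5251)/(0.9593 + 0.5251) = 0.2806.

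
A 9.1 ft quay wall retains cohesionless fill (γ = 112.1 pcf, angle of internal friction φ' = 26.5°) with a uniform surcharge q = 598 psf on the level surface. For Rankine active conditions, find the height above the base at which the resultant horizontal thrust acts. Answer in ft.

3.85 ft

K_a = 0.3829.
Triangular part P₁ = ½K_aγH² = 1777 at H/3 = 3.033 ft; rectangular part P₂ = K_a q H = 2084 at H/2 = 4.550 ft.
ȳ = (P₁·3.033 + P₂·4.550)/(P₁+P₂) = 3.852 ft.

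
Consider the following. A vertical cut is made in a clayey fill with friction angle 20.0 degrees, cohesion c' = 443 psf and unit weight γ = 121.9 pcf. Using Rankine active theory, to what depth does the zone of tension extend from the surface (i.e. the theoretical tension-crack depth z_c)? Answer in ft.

K_a = tan²(45° − 20.0°/2) = 0.4903; √K_a = 0.7002.
The active pressure is zero where K_a γ z = 2c√K_a, so z_c = 2c/(γ√K_a) = 2×443/(121.9×0.7002) = 10.38 ft.

10.4 ft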